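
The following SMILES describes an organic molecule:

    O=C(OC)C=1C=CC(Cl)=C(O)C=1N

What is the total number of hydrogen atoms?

Walk through each heavy atom and fill implicit hydrogens from standard valence (C 4, N 3, O 2, S 2, halogen 1):
  atom 1: O, bond orders sum to 2 (valence 2) → 0 H
  atom 2: C, bond orders sum to 4 (valence 4) → 0 H
  atom 3: O, bond orders sum to 2 (valence 2) → 0 H
  atom 4: C, bond orders sum to 1 (valence 4) → 3 H
  atom 5: C, bond orders sum to 4 (valence 4) → 0 H
  atom 6: C, bond orders sum to 3 (valence 4) → 1 H
  atom 7: C, bond orders sum to 3 (valence 4) → 1 H
  atom 8: C, bond orders sum to 4 (valence 4) → 0 H
  atom 9: Cl (halogen, monovalent) → 0 H
  atom 10: C, bond orders sum to 4 (valence 4) → 0 H
  atom 11: O, bond orders sum to 1 (valence 2) → 1 H
  atom 12: C, bond orders sum to 4 (valence 4) → 0 H
  atom 13: N, bond orders sum to 1 (valence 3) → 2 H
Total hydrogens: 8.

8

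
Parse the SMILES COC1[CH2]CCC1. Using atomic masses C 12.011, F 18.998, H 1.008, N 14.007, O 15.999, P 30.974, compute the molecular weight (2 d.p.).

100.16 g/mol

First, the molecular formula is C6H12O (counting implicit H from valence).
  C: 6 × 12.011 = 72.066
  H: 12 × 1.008 = 12.096
  O: 1 × 15.999 = 15.999
Sum: 6×12.011 + 12×1.008 + 1×15.999 = 100.161 → 100.16 g/mol.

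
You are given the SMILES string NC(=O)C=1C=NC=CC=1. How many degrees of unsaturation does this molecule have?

Degree of unsaturation = (number of rings) + (number of π bonds).
Ring closures in the SMILES: 1.
π bonds: 4 double bonds (each 1 DoU) → 4 DoU from unsaturation.
Total DoU = 1 + 4 = 5.

5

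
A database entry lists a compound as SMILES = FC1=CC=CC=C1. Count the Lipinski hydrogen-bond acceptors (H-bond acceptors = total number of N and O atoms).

0

N atoms: 0; O atoms: 0.
Lipinski HBA = 0 + 0 = 0.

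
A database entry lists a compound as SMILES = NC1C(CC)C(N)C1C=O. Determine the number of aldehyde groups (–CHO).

1

The aldehyde motif appears at heavy-atom position 9 in the SMILES.
Other groups present: 2 primary amine.
Aldehyde count: 1.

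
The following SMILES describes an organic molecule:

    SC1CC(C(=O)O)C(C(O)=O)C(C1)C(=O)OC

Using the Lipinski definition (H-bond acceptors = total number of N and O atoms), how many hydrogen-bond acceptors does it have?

6

N atoms: 0; O atoms: 6.
Lipinski HBA = 0 + 6 = 6.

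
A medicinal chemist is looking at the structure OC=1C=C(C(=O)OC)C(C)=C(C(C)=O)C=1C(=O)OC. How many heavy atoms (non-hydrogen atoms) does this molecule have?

19

Every atom symbol written in the SMILES (organic subset) is one heavy atom; implicit H are not written.
Heavy atoms by element → C:13, O:6.
Total: 19.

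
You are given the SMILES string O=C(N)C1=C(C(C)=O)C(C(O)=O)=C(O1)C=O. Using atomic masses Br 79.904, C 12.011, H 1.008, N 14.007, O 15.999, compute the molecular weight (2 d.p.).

225.16 g/mol

First, the molecular formula is C9H7NO6 (counting implicit H from valence).
  C: 9 × 12.011 = 108.099
  H: 7 × 1.008 = 7.056
  N: 1 × 14.007 = 14.007
  O: 6 × 15.999 = 95.994
Sum: 9×12.011 + 7×1.008 + 1×14.007 + 6×15.999 = 225.156 → 225.16 g/mol.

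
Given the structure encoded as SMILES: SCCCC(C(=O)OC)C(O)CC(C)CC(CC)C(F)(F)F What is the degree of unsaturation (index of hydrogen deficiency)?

1

Molecular formula: C15H27F3O3S.
DoU = (2C + 2 + N − H − X) / 2, where X is the halogen count and O/S are ignored.
    = (2·15 + 2 + 0 − 27 − 3) / 2 = 2 / 2 = 1.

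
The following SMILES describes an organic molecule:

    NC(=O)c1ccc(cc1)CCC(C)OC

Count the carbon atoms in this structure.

12

Count every carbon token in the SMILES (each C, including those in ring-closure positions and inside branches).
Carbon count: 12.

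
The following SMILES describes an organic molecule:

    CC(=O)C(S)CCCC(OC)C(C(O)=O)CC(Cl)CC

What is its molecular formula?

Walk through each heavy atom and fill implicit hydrogens from standard valence (C 4, N 3, O 2, S 2, halogen 1):
  atom 1: C, bond orders sum to 1 (valence 4) → 3 H
  atom 2: C, bond orders sum to 4 (valence 4) → 0 H
  atom 3: O, bond orders sum to 2 (valence 2) → 0 H
  atom 4: C, bond orders sum to 3 (valence 4) → 1 H
  atom 5: S, bond orders sum to 1 (valence 2) → 1 H
  atom 6: C, bond orders sum to 2 (valence 4) → 2 H
  atom 7: C, bond orders sum to 2 (valence 4) → 2 H
  atom 8: C, bond orders sum to 2 (valence 4) → 2 H
  atom 9: C, bond orders sum to 3 (valence 4) → 1 H
  atom 10: O, bond orders sum to 2 (valence 2) → 0 H
  atom 11: C, bond orders sum to 1 (valence 4) → 3 H
  atom 12: C, bond orders sum to 3 (valence 4) → 1 H
  atom 13: C, bond orders sum to 4 (valence 4) → 0 H
  atom 14: O, bond orders sum to 1 (valence 2) → 1 H
  atom 15: O, bond orders sum to 2 (valence 2) → 0 H
  atom 16: C, bond orders sum to 2 (valence 4) → 2 H
  atom 17: C, bond orders sum to 3 (valence 4) → 1 H
  atom 18: Cl (halogen, monovalent) → 0 H
  atom 19: C, bond orders sum to 2 (valence 4) → 2 H
  atom 20: C, bond orders sum to 1 (valence 4) → 3 H
Totals → C:14, H:25, Cl:1, O:4, S:1.

C14H25ClO4S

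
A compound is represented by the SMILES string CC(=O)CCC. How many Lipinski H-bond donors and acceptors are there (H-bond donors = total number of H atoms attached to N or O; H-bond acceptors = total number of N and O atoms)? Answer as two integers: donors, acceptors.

Donors: find every N or O and count the H atoms it carries.
  atom 3 (O): bond orders sum to 2 → 0 H
Lipinski HBD = 0.
Acceptors: N atoms = 0, O atoms = 1 → HBA = 1.

0, 1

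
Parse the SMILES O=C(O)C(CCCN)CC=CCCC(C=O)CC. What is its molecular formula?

Walk through each heavy atom and fill implicit hydrogens from standard valence (C 4, N 3, O 2, S 2, halogen 1):
  atom 1: O, bond orders sum to 2 (valence 2) → 0 H
  atom 2: C, bond orders sum to 4 (valence 4) → 0 H
  atom 3: O, bond orders sum to 1 (valence 2) → 1 H
  atom 4: C, bond orders sum to 3 (valence 4) → 1 H
  atom 5: C, bond orders sum to 2 (valence 4) → 2 H
  atom 6: C, bond orders sum to 2 (valence 4) → 2 H
  atom 7: C, bond orders sum to 2 (valence 4) → 2 H
  atom 8: N, bond orders sum to 1 (valence 3) → 2 H
  atom 9: C, bond orders sum to 2 (valence 4) → 2 H
  atom 10: C, bond orders sum to 3 (valence 4) → 1 H
  atom 11: C, bond orders sum to 3 (valence 4) → 1 H
  atom 12: C, bond orders sum to 2 (valence 4) → 2 H
  atom 13: C, bond orders sum to 2 (valence 4) → 2 H
  atom 14: C, bond orders sum to 3 (valence 4) → 1 H
  atom 15: C, bond orders sum to 3 (valence 4) → 1 H
  atom 16: O, bond orders sum to 2 (valence 2) → 0 H
  atom 17: C, bond orders sum to 2 (valence 4) → 2 H
  atom 18: C, bond orders sum to 1 (valence 4) → 3 H
Totals → C:14, H:25, N:1, O:3.
In Hill order: C14H25NO3.

C14H25NO3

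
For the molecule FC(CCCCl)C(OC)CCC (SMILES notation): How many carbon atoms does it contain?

Count every carbon token in the SMILES (each C, including those in ring-closure positions and inside branches).
Carbon count: 9.

9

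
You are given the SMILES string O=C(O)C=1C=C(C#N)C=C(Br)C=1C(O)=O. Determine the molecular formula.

C9H4BrNO4

Walk through each heavy atom and fill implicit hydrogens from standard valence (C 4, N 3, O 2, S 2, halogen 1):
  atom 1: O, bond orders sum to 2 (valence 2) → 0 H
  atom 2: C, bond orders sum to 4 (valence 4) → 0 H
  atom 3: O, bond orders sum to 1 (valence 2) → 1 H
  atom 4: C, bond orders sum to 4 (valence 4) → 0 H
  atom 5: C, bond orders sum to 3 (valence 4) → 1 H
  atom 6: C, bond orders sum to 4 (valence 4) → 0 H
  atom 7: C, bond orders sum to 4 (valence 4) → 0 H
  atom 8: N, bond orders sum to 3 (valence 3) → 0 H
  atom 9: C, bond orders sum to 3 (valence 4) → 1 H
  atom 10: C, bond orders sum to 4 (valence 4) → 0 H
  atom 11: Br (halogen, monovalent) → 0 H
  atom 12: C, bond orders sum to 4 (valence 4) → 0 H
  atom 13: C, bond orders sum to 4 (valence 4) → 0 H
  atom 14: O, bond orders sum to 1 (valence 2) → 1 H
  atom 15: O, bond orders sum to 2 (valence 2) → 0 H
Totals → C:9, H:4, Br:1, N:1, O:4.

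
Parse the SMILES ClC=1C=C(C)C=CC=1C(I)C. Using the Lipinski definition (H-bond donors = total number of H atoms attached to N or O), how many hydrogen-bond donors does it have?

0

Donors: find every N or O and count the H atoms it carries.
  (no N or O atoms present)
Lipinski HBD = 0.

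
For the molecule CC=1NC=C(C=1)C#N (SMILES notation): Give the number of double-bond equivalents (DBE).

Degree of unsaturation = (number of rings) + (number of π bonds).
Ring closures in the SMILES: 1.
π bonds: 2 double bonds (each 1 DoU), 1 triple bond (each 2 DoU) → 4 DoU from unsaturation.
Total DoU = 1 + 4 = 5.

5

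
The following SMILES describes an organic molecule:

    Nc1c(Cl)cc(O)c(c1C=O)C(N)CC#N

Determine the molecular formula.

C10H10ClN3O2

Walk through each heavy atom and fill implicit hydrogens from standard valence (C 4, N 3, O 2, S 2, halogen 1); for lowercase aromatic atoms, an aromatic c carries 1 H when it has two neighbours and 0 H with three, and aromatic n carries 0 H:
  atom 1: N, bond orders sum to 1 (valence 3) → 2 H
  atom 2: aromatic c, 3 neighbours → 0 H
  atom 3: aromatic c, 3 neighbours → 0 H
  atom 4: Cl (halogen, monovalent) → 0 H
  atom 5: aromatic c, 2 neighbours → 1 H
  atom 6: aromatic c, 3 neighbours → 0 H
  atom 7: O, bond orders sum to 1 (valence 2) → 1 H
  atom 8: aromatic c, 3 neighbours → 0 H
  atom 9: aromatic c, 3 neighbours → 0 H
  atom 10: C, bond orders sum to 3 (valence 4) → 1 H
  atom 11: O, bond orders sum to 2 (valence 2) → 0 H
  atom 12: C, bond orders sum to 3 (valence 4) → 1 H
  atom 13: N, bond orders sum to 1 (valence 3) → 2 H
  atom 14: C, bond orders sum to 2 (valence 4) → 2 H
  atom 15: C, bond orders sum to 4 (valence 4) → 0 H
  atom 16: N, bond orders sum to 3 (valence 3) → 0 H
Totals → C:10, H:10, Cl:1, N:3, O:2.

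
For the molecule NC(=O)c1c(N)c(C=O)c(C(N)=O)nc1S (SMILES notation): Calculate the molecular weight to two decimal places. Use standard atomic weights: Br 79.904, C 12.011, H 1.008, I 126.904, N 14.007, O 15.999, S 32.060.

First, the molecular formula is C8H8N4O3S (counting implicit H from valence).
  C: 8 × 12.011 = 96.088
  H: 8 × 1.008 = 8.064
  N: 4 × 14.007 = 56.028
  O: 3 × 15.999 = 47.997
  S: 1 × 32.060 = 32.060
Sum: 8×12.011 + 8×1.008 + 4×14.007 + 3×15.999 + 1×32.060 = 240.237 → 240.24 g/mol.

240.24 g/mol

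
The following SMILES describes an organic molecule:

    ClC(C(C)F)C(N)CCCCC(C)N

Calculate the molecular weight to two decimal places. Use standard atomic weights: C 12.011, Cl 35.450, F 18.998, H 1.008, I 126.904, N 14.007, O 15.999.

224.75 g/mol

First, the molecular formula is C10H22ClFN2 (counting implicit H from valence).
  C: 10 × 12.011 = 120.110
  Cl: 1 × 35.450 = 35.450
  F: 1 × 18.998 = 18.998
  H: 22 × 1.008 = 22.176
  N: 2 × 14.007 = 28.014
Sum: 10×12.011 + 1×35.450 + 1×18.998 + 22×1.008 + 2×14.007 = 224.748 → 224.75 g/mol.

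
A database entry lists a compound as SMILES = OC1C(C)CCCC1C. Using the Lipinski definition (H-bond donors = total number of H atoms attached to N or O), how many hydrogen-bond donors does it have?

1

Donors: find every N or O and count the H atoms it carries.
  atom 1 (O): bond orders sum to 1 → 1 H
Lipinski HBD = 1.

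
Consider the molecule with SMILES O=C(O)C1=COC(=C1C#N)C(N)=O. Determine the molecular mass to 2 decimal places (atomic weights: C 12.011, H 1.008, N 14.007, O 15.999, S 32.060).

First, the molecular formula is C7H4N2O4 (counting implicit H from valence).
  C: 7 × 12.011 = 84.077
  H: 4 × 1.008 = 4.032
  N: 2 × 14.007 = 28.014
  O: 4 × 15.999 = 63.996
Sum: 7×12.011 + 4×1.008 + 2×14.007 + 4×15.999 = 180.119 → 180.12 g/mol.

180.12 g/mol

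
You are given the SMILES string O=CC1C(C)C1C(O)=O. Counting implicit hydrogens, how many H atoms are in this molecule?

Walk through each heavy atom and fill implicit hydrogens from standard valence (C 4, N 3, O 2, S 2, halogen 1):
  atom 1: O, bond orders sum to 2 (valence 2) → 0 H
  atom 2: C, bond orders sum to 3 (valence 4) → 1 H
  atom 3: C, bond orders sum to 3 (valence 4) → 1 H
  atom 4: C, bond orders sum to 3 (valence 4) → 1 H
  atom 5: C, bond orders sum to 1 (valence 4) → 3 H
  atom 6: C, bond orders sum to 3 (valence 4) → 1 H
  atom 7: C, bond orders sum to 4 (valence 4) → 0 H
  atom 8: O, bond orders sum to 1 (valence 2) → 1 H
  atom 9: O, bond orders sum to 2 (valence 2) → 0 H
Total hydrogens: 8.

8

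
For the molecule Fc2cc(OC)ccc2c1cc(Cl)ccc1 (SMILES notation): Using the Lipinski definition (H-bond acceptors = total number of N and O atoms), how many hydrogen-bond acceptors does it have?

1

N atoms: 0; O atoms: 1.
Lipinski HBA = 0 + 1 = 1.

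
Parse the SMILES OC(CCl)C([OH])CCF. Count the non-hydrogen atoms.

9

Every atom symbol written in the SMILES (organic subset) is one heavy atom; implicit H are not written.
Heavy atoms by element → C:5, Cl:1, F:1, O:2.
Total: 9.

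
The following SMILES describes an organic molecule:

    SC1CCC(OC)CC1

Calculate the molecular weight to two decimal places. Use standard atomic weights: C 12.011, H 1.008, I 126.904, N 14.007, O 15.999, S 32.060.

First, the molecular formula is C7H14OS (counting implicit H from valence).
  C: 7 × 12.011 = 84.077
  H: 14 × 1.008 = 14.112
  O: 1 × 15.999 = 15.999
  S: 1 × 32.060 = 32.060
Sum: 7×12.011 + 14×1.008 + 1×15.999 + 1×32.060 = 146.248 → 146.25 g/mol.

146.25 g/mol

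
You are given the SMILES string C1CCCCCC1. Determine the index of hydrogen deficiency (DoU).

1

Molecular formula: C7H14.
DoU = (2C + 2 + N − H − X) / 2, where X is the halogen count and O/S are ignored.
    = (2·7 + 2 + 0 − 14 − 0) / 2 = 2 / 2 = 1.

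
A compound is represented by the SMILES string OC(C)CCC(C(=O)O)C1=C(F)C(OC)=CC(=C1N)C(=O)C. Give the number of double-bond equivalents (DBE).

Molecular formula: C15H20FNO5.
DoU = (2C + 2 + N − H − X) / 2, where X is the halogen count and O/S are ignored.
    = (2·15 + 2 + 1 − 20 − 1) / 2 = 12 / 2 = 6.

6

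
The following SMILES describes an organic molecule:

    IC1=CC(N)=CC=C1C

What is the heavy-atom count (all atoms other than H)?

Every atom symbol written in the SMILES (organic subset) is one heavy atom; implicit H are not written.
Heavy atoms by element → C:7, I:1, N:1.
Total: 9.

9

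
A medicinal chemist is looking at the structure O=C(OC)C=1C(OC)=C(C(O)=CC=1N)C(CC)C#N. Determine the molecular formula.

C13H16N2O4

Walk through each heavy atom and fill implicit hydrogens from standard valence (C 4, N 3, O 2, S 2, halogen 1):
  atom 1: O, bond orders sum to 2 (valence 2) → 0 H
  atom 2: C, bond orders sum to 4 (valence 4) → 0 H
  atom 3: O, bond orders sum to 2 (valence 2) → 0 H
  atom 4: C, bond orders sum to 1 (valence 4) → 3 H
  atom 5: C, bond orders sum to 4 (valence 4) → 0 H
  atom 6: C, bond orders sum to 4 (valence 4) → 0 H
  atom 7: O, bond orders sum to 2 (valence 2) → 0 H
  atom 8: C, bond orders sum to 1 (valence 4) → 3 H
  atom 9: C, bond orders sum to 4 (valence 4) → 0 H
  atom 10: C, bond orders sum to 4 (valence 4) → 0 H
  atom 11: O, bond orders sum to 1 (valence 2) → 1 H
  atom 12: C, bond orders sum to 3 (valence 4) → 1 H
  atom 13: C, bond orders sum to 4 (valence 4) → 0 H
  atom 14: N, bond orders sum to 1 (valence 3) → 2 H
  atom 15: C, bond orders sum to 3 (valence 4) → 1 H
  atom 16: C, bond orders sum to 2 (valence 4) → 2 H
  atom 17: C, bond orders sum to 1 (valence 4) → 3 H
  atom 18: C, bond orders sum to 4 (valence 4) → 0 H
  atom 19: N, bond orders sum to 3 (valence 3) → 0 H
Totals → C:13, H:16, N:2, O:4.
In Hill order: C13H16N2O4.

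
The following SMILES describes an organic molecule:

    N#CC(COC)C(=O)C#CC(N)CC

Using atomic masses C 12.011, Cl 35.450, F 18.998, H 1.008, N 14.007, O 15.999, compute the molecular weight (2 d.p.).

First, the molecular formula is C10H14N2O2 (counting implicit H from valence).
  C: 10 × 12.011 = 120.110
  H: 14 × 1.008 = 14.112
  N: 2 × 14.007 = 28.014
  O: 2 × 15.999 = 31.998
Sum: 10×12.011 + 14×1.008 + 2×14.007 + 2×15.999 = 194.234 → 194.23 g/mol.

194.23 g/mol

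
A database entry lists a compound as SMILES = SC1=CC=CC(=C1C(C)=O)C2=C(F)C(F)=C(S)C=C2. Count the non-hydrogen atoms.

Every atom symbol written in the SMILES (organic subset) is one heavy atom; implicit H are not written.
Heavy atoms by element → C:14, F:2, O:1, S:2.
Total: 19.

19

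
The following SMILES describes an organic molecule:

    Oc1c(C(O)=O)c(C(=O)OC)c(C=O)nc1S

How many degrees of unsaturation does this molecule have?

Molecular formula: C9H7NO6S.
DoU = (2C + 2 + N − H − X) / 2, where X is the halogen count and O/S are ignored.
    = (2·9 + 2 + 1 − 7 − 0) / 2 = 14 / 2 = 7.

7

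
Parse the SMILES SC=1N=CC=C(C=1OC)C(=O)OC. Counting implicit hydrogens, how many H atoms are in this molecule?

Walk through each heavy atom and fill implicit hydrogens from standard valence (C 4, N 3, O 2, S 2, halogen 1):
  atom 1: S, bond orders sum to 1 (valence 2) → 1 H
  atom 2: C, bond orders sum to 4 (valence 4) → 0 H
  atom 3: N, bond orders sum to 3 (valence 3) → 0 H
  atom 4: C, bond orders sum to 3 (valence 4) → 1 H
  atom 5: C, bond orders sum to 3 (valence 4) → 1 H
  atom 6: C, bond orders sum to 4 (valence 4) → 0 H
  atom 7: C, bond orders sum to 4 (valence 4) → 0 H
  atom 8: O, bond orders sum to 2 (valence 2) → 0 H
  atom 9: C, bond orders sum to 1 (valence 4) → 3 H
  atom 10: C, bond orders sum to 4 (valence 4) → 0 H
  atom 11: O, bond orders sum to 2 (valence 2) → 0 H
  atom 12: O, bond orders sum to 2 (valence 2) → 0 H
  atom 13: C, bond orders sum to 1 (valence 4) → 3 H
Total hydrogens: 9.

9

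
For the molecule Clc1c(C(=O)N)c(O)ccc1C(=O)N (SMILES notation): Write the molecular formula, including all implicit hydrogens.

Walk through each heavy atom and fill implicit hydrogens from standard valence (C 4, N 3, O 2, S 2, halogen 1); for lowercase aromatic atoms, an aromatic c carries 1 H when it has two neighbours and 0 H with three, and aromatic n carries 0 H:
  atom 1: Cl (halogen, monovalent) → 0 H
  atom 2: aromatic c, 3 neighbours → 0 H
  atom 3: aromatic c, 3 neighbours → 0 H
  atom 4: C, bond orders sum to 4 (valence 4) → 0 H
  atom 5: O, bond orders sum to 2 (valence 2) → 0 H
  atom 6: N, bond orders sum to 1 (valence 3) → 2 H
  atom 7: aromatic c, 3 neighbours → 0 H
  atom 8: O, bond orders sum to 1 (valence 2) → 1 H
  atom 9: aromatic c, 2 neighbours → 1 H
  atom 10: aromatic c, 2 neighbours → 1 H
  atom 11: aromatic c, 3 neighbours → 0 H
  atom 12: C, bond orders sum to 4 (valence 4) → 0 H
  atom 13: O, bond orders sum to 2 (valence 2) → 0 H
  atom 14: N, bond orders sum to 1 (valence 3) → 2 H
Totals → C:8, H:7, Cl:1, N:2, O:3.
In Hill order: C8H7ClN2O3.

C8H7ClN2O3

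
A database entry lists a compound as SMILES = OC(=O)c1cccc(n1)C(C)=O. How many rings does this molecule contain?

1

In SMILES, each pair of matching ring-closure digits denotes one ring-closing bond; the number of such bonds equals the number of independent rings.
Ring-closure bonds here: 1.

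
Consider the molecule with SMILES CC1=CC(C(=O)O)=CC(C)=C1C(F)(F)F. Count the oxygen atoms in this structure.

Scan the SMILES for O atoms (remember two-letter symbols like Cl and Br are single atoms).
Oxygen count: 2.

2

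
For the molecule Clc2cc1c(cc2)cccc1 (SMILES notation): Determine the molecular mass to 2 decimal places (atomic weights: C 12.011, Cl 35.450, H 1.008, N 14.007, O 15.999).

First, the molecular formula is C10H7Cl (counting implicit H from valence).
  C: 10 × 12.011 = 120.110
  Cl: 1 × 35.450 = 35.450
  H: 7 × 1.008 = 7.056
Sum: 10×12.011 + 1×35.450 + 7×1.008 = 162.616 → 162.62 g/mol.

162.62 g/mol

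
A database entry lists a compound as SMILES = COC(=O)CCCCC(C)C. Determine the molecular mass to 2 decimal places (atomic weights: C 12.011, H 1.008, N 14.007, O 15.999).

First, the molecular formula is C9H18O2 (counting implicit H from valence).
  C: 9 × 12.011 = 108.099
  H: 18 × 1.008 = 18.144
  O: 2 × 15.999 = 31.998
Sum: 9×12.011 + 18×1.008 + 2×15.999 = 158.241 → 158.24 g/mol.

158.24 g/mol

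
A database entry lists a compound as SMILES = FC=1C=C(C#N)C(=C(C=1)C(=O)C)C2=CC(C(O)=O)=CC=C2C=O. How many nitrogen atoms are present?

Scan the SMILES for N atoms (remember two-letter symbols like Cl and Br are single atoms).
Nitrogen count: 1.

1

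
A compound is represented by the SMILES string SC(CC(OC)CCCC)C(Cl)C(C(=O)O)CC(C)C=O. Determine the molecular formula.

C15H27ClO4S

Walk through each heavy atom and fill implicit hydrogens from standard valence (C 4, N 3, O 2, S 2, halogen 1):
  atom 1: S, bond orders sum to 1 (valence 2) → 1 H
  atom 2: C, bond orders sum to 3 (valence 4) → 1 H
  atom 3: C, bond orders sum to 2 (valence 4) → 2 H
  atom 4: C, bond orders sum to 3 (valence 4) → 1 H
  atom 5: O, bond orders sum to 2 (valence 2) → 0 H
  atom 6: C, bond orders sum to 1 (valence 4) → 3 H
  atom 7: C, bond orders sum to 2 (valence 4) → 2 H
  atom 8: C, bond orders sum to 2 (valence 4) → 2 H
  atom 9: C, bond orders sum to 2 (valence 4) → 2 H
  atom 10: C, bond orders sum to 1 (valence 4) → 3 H
  atom 11: C, bond orders sum to 3 (valence 4) → 1 H
  atom 12: Cl (halogen, monovalent) → 0 H
  atom 13: C, bond orders sum to 3 (valence 4) → 1 H
  atom 14: C, bond orders sum to 4 (valence 4) → 0 H
  atom 15: O, bond orders sum to 2 (valence 2) → 0 H
  atom 16: O, bond orders sum to 1 (valence 2) → 1 H
  atom 17: C, bond orders sum to 2 (valence 4) → 2 H
  atom 18: C, bond orders sum to 3 (valence 4) → 1 H
  atom 19: C, bond orders sum to 1 (valence 4) → 3 H
  atom 20: C, bond orders sum to 3 (valence 4) → 1 H
  atom 21: O, bond orders sum to 2 (valence 2) → 0 H
Totals → C:15, H:27, Cl:1, O:4, S:1.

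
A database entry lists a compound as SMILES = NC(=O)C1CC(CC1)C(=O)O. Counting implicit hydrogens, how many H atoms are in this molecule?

11

Walk through each heavy atom and fill implicit hydrogens from standard valence (C 4, N 3, O 2, S 2, halogen 1):
  atom 1: N, bond orders sum to 1 (valence 3) → 2 H
  atom 2: C, bond orders sum to 4 (valence 4) → 0 H
  atom 3: O, bond orders sum to 2 (valence 2) → 0 H
  atom 4: C, bond orders sum to 3 (valence 4) → 1 H
  atom 5: C, bond orders sum to 2 (valence 4) → 2 H
  atom 6: C, bond orders sum to 3 (valence 4) → 1 H
  atom 7: C, bond orders sum to 2 (valence 4) → 2 H
  atom 8: C, bond orders sum to 2 (valence 4) → 2 H
  atom 9: C, bond orders sum to 4 (valence 4) → 0 H
  atom 10: O, bond orders sum to 2 (valence 2) → 0 H
  atom 11: O, bond orders sum to 1 (valence 2) → 1 H
Total hydrogens: 11.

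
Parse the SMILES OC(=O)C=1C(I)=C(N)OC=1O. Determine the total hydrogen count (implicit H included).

4

Walk through each heavy atom and fill implicit hydrogens from standard valence (C 4, N 3, O 2, S 2, halogen 1):
  atom 1: O, bond orders sum to 1 (valence 2) → 1 H
  atom 2: C, bond orders sum to 4 (valence 4) → 0 H
  atom 3: O, bond orders sum to 2 (valence 2) → 0 H
  atom 4: C, bond orders sum to 4 (valence 4) → 0 H
  atom 5: C, bond orders sum to 4 (valence 4) → 0 H
  atom 6: I (halogen, monovalent) → 0 H
  atom 7: C, bond orders sum to 4 (valence 4) → 0 H
  atom 8: N, bond orders sum to 1 (valence 3) → 2 H
  atom 9: O, bond orders sum to 2 (valence 2) → 0 H
  atom 10: C, bond orders sum to 4 (valence 4) → 0 H
  atom 11: O, bond orders sum to 1 (valence 2) → 1 H
Total hydrogens: 4.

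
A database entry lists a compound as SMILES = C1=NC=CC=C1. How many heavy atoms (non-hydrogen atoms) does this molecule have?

6

Every atom symbol written in the SMILES (organic subset) is one heavy atom; implicit H are not written.
Heavy atoms by element → C:5, N:1.
Total: 6.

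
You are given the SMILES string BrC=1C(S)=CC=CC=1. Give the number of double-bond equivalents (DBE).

4

Molecular formula: C6H5BrS.
DoU = (2C + 2 + N − H − X) / 2, where X is the halogen count and O/S are ignored.
    = (2·6 + 2 + 0 − 5 − 1) / 2 = 8 / 2 = 4.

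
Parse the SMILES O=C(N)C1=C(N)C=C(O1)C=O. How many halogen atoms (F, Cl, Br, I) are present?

Scan the SMILES for the halogen motif — none present.
Groups that are present: 1 aldehyde, 1 amide, 1 primary amine.

0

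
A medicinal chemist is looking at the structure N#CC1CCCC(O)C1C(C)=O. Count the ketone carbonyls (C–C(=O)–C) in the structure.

1

The ketone motif appears at heavy-atom position 10 in the SMILES.
Other groups present: 1 hydroxyl, 1 nitrile.
Ketone count: 1.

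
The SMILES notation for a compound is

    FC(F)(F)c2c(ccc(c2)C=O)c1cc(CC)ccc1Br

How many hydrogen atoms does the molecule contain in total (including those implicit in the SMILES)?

Walk through each heavy atom and fill implicit hydrogens from standard valence (C 4, N 3, O 2, S 2, halogen 1); for lowercase aromatic atoms, an aromatic c carries 1 H when it has two neighbours and 0 H with three, and aromatic n carries 0 H:
  atom 1: F (halogen, monovalent) → 0 H
  atom 2: C, bond orders sum to 4 (valence 4) → 0 H
  atom 3: F (halogen, monovalent) → 0 H
  atom 4: F (halogen, monovalent) → 0 H
  atom 5: aromatic c, 3 neighbours → 0 H
  atom 6: aromatic c, 3 neighbours → 0 H
  atom 7: aromatic c, 2 neighbours → 1 H
  atom 8: aromatic c, 2 neighbours → 1 H
  atom 9: aromatic c, 3 neighbours → 0 H
  atom 10: aromatic c, 2 neighbours → 1 H
  atom 11: C, bond orders sum to 3 (valence 4) → 1 H
  atom 12: O, bond orders sum to 2 (valence 2) → 0 H
  atom 13: aromatic c, 3 neighbours → 0 H
  atom 14: aromatic c, 2 neighbours → 1 H
  atom 15: aromatic c, 3 neighbours → 0 H
  atom 16: C, bond orders sum to 2 (valence 4) → 2 H
  atom 17: C, bond orders sum to 1 (valence 4) → 3 H
  atom 18: aromatic c, 2 neighbours → 1 H
  atom 19: aromatic c, 2 neighbours → 1 H
  atom 20: aromatic c, 3 neighbours → 0 H
  atom 21: Br (halogen, monovalent) → 0 H
Total hydrogens: 12.

12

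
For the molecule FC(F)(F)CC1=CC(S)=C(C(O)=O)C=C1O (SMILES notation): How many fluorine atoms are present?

Scan the SMILES for F atoms (remember two-letter symbols like Cl and Br are single atoms).
Fluorine count: 3.

3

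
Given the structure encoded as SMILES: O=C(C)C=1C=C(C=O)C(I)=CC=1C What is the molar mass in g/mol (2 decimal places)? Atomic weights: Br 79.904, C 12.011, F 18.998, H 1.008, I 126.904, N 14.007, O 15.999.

288.08 g/mol

First, the molecular formula is C10H9IO2 (counting implicit H from valence).
  C: 10 × 12.011 = 120.110
  H: 9 × 1.008 = 9.072
  I: 1 × 126.904 = 126.904
  O: 2 × 15.999 = 31.998
Sum: 10×12.011 + 9×1.008 + 1×126.904 + 2×15.999 = 288.084 → 288.08 g/mol.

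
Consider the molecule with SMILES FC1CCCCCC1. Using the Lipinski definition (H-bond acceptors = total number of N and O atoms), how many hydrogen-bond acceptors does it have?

0

N atoms: 0; O atoms: 0.
Lipinski HBA = 0 + 0 = 0.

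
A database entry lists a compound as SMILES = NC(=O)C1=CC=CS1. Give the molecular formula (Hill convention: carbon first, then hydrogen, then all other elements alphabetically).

C5H5NOS

Walk through each heavy atom and fill implicit hydrogens from standard valence (C 4, N 3, O 2, S 2, halogen 1):
  atom 1: N, bond orders sum to 1 (valence 3) → 2 H
  atom 2: C, bond orders sum to 4 (valence 4) → 0 H
  atom 3: O, bond orders sum to 2 (valence 2) → 0 H
  atom 4: C, bond orders sum to 4 (valence 4) → 0 H
  atom 5: C, bond orders sum to 3 (valence 4) → 1 H
  atom 6: C, bond orders sum to 3 (valence 4) → 1 H
  atom 7: C, bond orders sum to 3 (valence 4) → 1 H
  atom 8: S, bond orders sum to 2 (valence 2) → 0 H
Totals → C:5, H:5, N:1, O:1, S:1.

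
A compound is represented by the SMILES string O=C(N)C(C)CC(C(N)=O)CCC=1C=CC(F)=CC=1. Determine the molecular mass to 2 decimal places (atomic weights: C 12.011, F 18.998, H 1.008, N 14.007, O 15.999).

266.32 g/mol

First, the molecular formula is C14H19FN2O2 (counting implicit H from valence).
  C: 14 × 12.011 = 168.154
  F: 1 × 18.998 = 18.998
  H: 19 × 1.008 = 19.152
  N: 2 × 14.007 = 28.014
  O: 2 × 15.999 = 31.998
Sum: 14×12.011 + 1×18.998 + 19×1.008 + 2×14.007 + 2×15.999 = 266.316 → 266.32 g/mol.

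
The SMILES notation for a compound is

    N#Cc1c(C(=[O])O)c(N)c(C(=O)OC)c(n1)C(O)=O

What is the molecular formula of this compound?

Walk through each heavy atom and fill implicit hydrogens from standard valence (C 4, N 3, O 2, S 2, halogen 1); for lowercase aromatic atoms, an aromatic c carries 1 H when it has two neighbours and 0 H with three, and aromatic n carries 0 H:
  atom 1: N, bond orders sum to 3 (valence 3) → 0 H
  atom 2: C, bond orders sum to 4 (valence 4) → 0 H
  atom 3: aromatic c, 3 neighbours → 0 H
  atom 4: aromatic c, 3 neighbours → 0 H
  atom 5: C, bond orders sum to 4 (valence 4) → 0 H
  atom 6: O with explicit H count 0
  atom 7: O, bond orders sum to 1 (valence 2) → 1 H
  atom 8: aromatic c, 3 neighbours → 0 H
  atom 9: N, bond orders sum to 1 (valence 3) → 2 H
  atom 10: aromatic c, 3 neighbours → 0 H
  atom 11: C, bond orders sum to 4 (valence 4) → 0 H
  atom 12: O, bond orders sum to 2 (valence 2) → 0 H
  atom 13: O, bond orders sum to 2 (valence 2) → 0 H
  atom 14: C, bond orders sum to 1 (valence 4) → 3 H
  atom 15: aromatic c, 3 neighbours → 0 H
  atom 16: aromatic n, 2 neighbours → 0 H
  atom 17: C, bond orders sum to 4 (valence 4) → 0 H
  atom 18: O, bond orders sum to 1 (valence 2) → 1 H
  atom 19: O, bond orders sum to 2 (valence 2) → 0 H
Totals → C:10, H:7, N:3, O:6.

C10H7N3O6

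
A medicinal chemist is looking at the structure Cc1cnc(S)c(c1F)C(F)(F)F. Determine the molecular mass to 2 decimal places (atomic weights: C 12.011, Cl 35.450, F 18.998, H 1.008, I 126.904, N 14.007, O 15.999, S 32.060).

First, the molecular formula is C7H5F4NS (counting implicit H from valence).
  C: 7 × 12.011 = 84.077
  F: 4 × 18.998 = 75.992
  H: 5 × 1.008 = 5.040
  N: 1 × 14.007 = 14.007
  S: 1 × 32.060 = 32.060
Sum: 7×12.011 + 4×18.998 + 5×1.008 + 1×14.007 + 1×32.060 = 211.176 → 211.18 g/mol.

211.18 g/mol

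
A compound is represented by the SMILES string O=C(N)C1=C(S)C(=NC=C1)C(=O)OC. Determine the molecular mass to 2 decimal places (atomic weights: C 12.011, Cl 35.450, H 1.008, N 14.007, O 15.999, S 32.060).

212.22 g/mol

First, the molecular formula is C8H8N2O3S (counting implicit H from valence).
  C: 8 × 12.011 = 96.088
  H: 8 × 1.008 = 8.064
  N: 2 × 14.007 = 28.014
  O: 3 × 15.999 = 47.997
  S: 1 × 32.060 = 32.060
Sum: 8×12.011 + 8×1.008 + 2×14.007 + 3×15.999 + 1×32.060 = 212.223 → 212.22 g/mol.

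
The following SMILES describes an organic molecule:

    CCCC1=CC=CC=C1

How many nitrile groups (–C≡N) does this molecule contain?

Scan the SMILES for the nitrile motif — none present.

0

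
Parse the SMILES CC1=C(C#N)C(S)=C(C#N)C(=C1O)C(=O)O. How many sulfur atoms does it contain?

Scan the SMILES for S atoms (remember two-letter symbols like Cl and Br are single atoms).
Sulfur count: 1.

1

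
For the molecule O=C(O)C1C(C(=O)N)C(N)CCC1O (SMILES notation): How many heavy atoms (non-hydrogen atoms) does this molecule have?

14

Every atom symbol written in the SMILES (organic subset) is one heavy atom; implicit H are not written.
Heavy atoms by element → C:8, N:2, O:4.
Total: 14.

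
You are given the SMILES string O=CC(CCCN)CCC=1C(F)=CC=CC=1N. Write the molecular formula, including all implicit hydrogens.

Walk through each heavy atom and fill implicit hydrogens from standard valence (C 4, N 3, O 2, S 2, halogen 1):
  atom 1: O, bond orders sum to 2 (valence 2) → 0 H
  atom 2: C, bond orders sum to 3 (valence 4) → 1 H
  atom 3: C, bond orders sum to 3 (valence 4) → 1 H
  atom 4: C, bond orders sum to 2 (valence 4) → 2 H
  atom 5: C, bond orders sum to 2 (valence 4) → 2 H
  atom 6: C, bond orders sum to 2 (valence 4) → 2 H
  atom 7: N, bond orders sum to 1 (valence 3) → 2 H
  atom 8: C, bond orders sum to 2 (valence 4) → 2 H
  atom 9: C, bond orders sum to 2 (valence 4) → 2 H
  atom 10: C, bond orders sum to 4 (valence 4) → 0 H
  atom 11: C, bond orders sum to 4 (valence 4) → 0 H
  atom 12: F (halogen, monovalent) → 0 H
  atom 13: C, bond orders sum to 3 (valence 4) → 1 H
  atom 14: C, bond orders sum to 3 (valence 4) → 1 H
  atom 15: C, bond orders sum to 3 (valence 4) → 1 H
  atom 16: C, bond orders sum to 4 (valence 4) → 0 H
  atom 17: N, bond orders sum to 1 (valence 3) → 2 H
Totals → C:13, H:19, F:1, N:2, O:1.
In Hill order: C13H19FN2O.

C13H19FN2O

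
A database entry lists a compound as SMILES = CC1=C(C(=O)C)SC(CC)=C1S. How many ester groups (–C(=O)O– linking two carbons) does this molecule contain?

Scan the SMILES for the ester motif — none present.
Groups that are present: 1 ketone, 1 thiol.

0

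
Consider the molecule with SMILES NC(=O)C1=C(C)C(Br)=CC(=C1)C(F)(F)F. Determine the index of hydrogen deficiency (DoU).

5

Molecular formula: C9H7BrF3NO.
DoU = (2C + 2 + N − H − X) / 2, where X is the halogen count and O/S are ignored.
    = (2·9 + 2 + 1 − 7 − 4) / 2 = 10 / 2 = 5.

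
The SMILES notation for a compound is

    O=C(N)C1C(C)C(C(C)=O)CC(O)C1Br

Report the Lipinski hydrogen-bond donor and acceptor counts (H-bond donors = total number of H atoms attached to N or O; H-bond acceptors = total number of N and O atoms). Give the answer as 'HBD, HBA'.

3, 4

Donors: find every N or O and count the H atoms it carries.
  atom 1 (O): bond orders sum to 2 → 0 H
  atom 3 (N): bond orders sum to 1 → 2 H
  atom 10 (O): bond orders sum to 2 → 0 H
  atom 13 (O): bond orders sum to 1 → 1 H
Lipinski HBD = 3.
Acceptors: N atoms = 1, O atoms = 3 → HBA = 4.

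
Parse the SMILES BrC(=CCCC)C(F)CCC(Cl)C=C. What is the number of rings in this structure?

In SMILES, each pair of matching ring-closure digits denotes one ring-closing bond; the number of such bonds equals the number of independent rings.
Ring-closure bonds here: 0.

0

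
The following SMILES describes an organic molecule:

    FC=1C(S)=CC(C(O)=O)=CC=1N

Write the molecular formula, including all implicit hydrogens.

Walk through each heavy atom and fill implicit hydrogens from standard valence (C 4, N 3, O 2, S 2, halogen 1):
  atom 1: F (halogen, monovalent) → 0 H
  atom 2: C, bond orders sum to 4 (valence 4) → 0 H
  atom 3: C, bond orders sum to 4 (valence 4) → 0 H
  atom 4: S, bond orders sum to 1 (valence 2) → 1 H
  atom 5: C, bond orders sum to 3 (valence 4) → 1 H
  atom 6: C, bond orders sum to 4 (valence 4) → 0 H
  atom 7: C, bond orders sum to 4 (valence 4) → 0 H
  atom 8: O, bond orders sum to 1 (valence 2) → 1 H
  atom 9: O, bond orders sum to 2 (valence 2) → 0 H
  atom 10: C, bond orders sum to 3 (valence 4) → 1 H
  atom 11: C, bond orders sum to 4 (valence 4) → 0 H
  atom 12: N, bond orders sum to 1 (valence 3) → 2 H
Totals → C:7, H:6, F:1, N:1, O:2, S:1.

C7H6FNO2S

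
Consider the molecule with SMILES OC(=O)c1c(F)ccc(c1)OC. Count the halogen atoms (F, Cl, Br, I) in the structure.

Halogen atoms appear at heavy-atom position 6 (1×F).
Other groups present: 1 carboxylic acid, 1 ether.
Halogen count: 1.

1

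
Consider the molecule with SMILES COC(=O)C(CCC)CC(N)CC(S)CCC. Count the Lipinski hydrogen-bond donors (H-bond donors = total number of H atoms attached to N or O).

2

Donors: find every N or O and count the H atoms it carries.
  atom 2 (O): bond orders sum to 2 → 0 H
  atom 4 (O): bond orders sum to 2 → 0 H
  atom 11 (N): bond orders sum to 1 → 2 H
Lipinski HBD = 2.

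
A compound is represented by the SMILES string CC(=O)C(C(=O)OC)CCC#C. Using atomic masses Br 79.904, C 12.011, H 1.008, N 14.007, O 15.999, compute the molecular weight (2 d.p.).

First, the molecular formula is C9H12O3 (counting implicit H from valence).
  C: 9 × 12.011 = 108.099
  H: 12 × 1.008 = 12.096
  O: 3 × 15.999 = 47.997
Sum: 9×12.011 + 12×1.008 + 3×15.999 = 168.192 → 168.19 g/mol.

168.19 g/mol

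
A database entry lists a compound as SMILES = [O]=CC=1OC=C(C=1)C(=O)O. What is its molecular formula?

Walk through each heavy atom and fill implicit hydrogens from standard valence (C 4, N 3, O 2, S 2, halogen 1):
  atom 1: O with explicit H count 0
  atom 2: C, bond orders sum to 3 (valence 4) → 1 H
  atom 3: C, bond orders sum to 4 (valence 4) → 0 H
  atom 4: O, bond orders sum to 2 (valence 2) → 0 H
  atom 5: C, bond orders sum to 3 (valence 4) → 1 H
  atom 6: C, bond orders sum to 4 (valence 4) → 0 H
  atom 7: C, bond orders sum to 3 (valence 4) → 1 H
  atom 8: C, bond orders sum to 4 (valence 4) → 0 H
  atom 9: O, bond orders sum to 2 (valence 2) → 0 H
  atom 10: O, bond orders sum to 1 (valence 2) → 1 H
Totals → C:6, H:4, O:4.

C6H4O4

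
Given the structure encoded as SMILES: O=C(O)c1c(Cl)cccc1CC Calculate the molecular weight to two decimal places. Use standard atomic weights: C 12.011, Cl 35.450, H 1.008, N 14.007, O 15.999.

184.62 g/mol

First, the molecular formula is C9H9ClO2 (counting implicit H from valence).
  C: 9 × 12.011 = 108.099
  Cl: 1 × 35.450 = 35.450
  H: 9 × 1.008 = 9.072
  O: 2 × 15.999 = 31.998
Sum: 9×12.011 + 1×35.450 + 9×1.008 + 2×15.999 = 184.619 → 184.62 g/mol.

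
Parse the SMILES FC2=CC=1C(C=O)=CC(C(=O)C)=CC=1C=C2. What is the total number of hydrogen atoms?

9

Walk through each heavy atom and fill implicit hydrogens from standard valence (C 4, N 3, O 2, S 2, halogen 1):
  atom 1: F (halogen, monovalent) → 0 H
  atom 2: C, bond orders sum to 4 (valence 4) → 0 H
  atom 3: C, bond orders sum to 3 (valence 4) → 1 H
  atom 4: C, bond orders sum to 4 (valence 4) → 0 H
  atom 5: C, bond orders sum to 4 (valence 4) → 0 H
  atom 6: C, bond orders sum to 3 (valence 4) → 1 H
  atom 7: O, bond orders sum to 2 (valence 2) → 0 H
  atom 8: C, bond orders sum to 3 (valence 4) → 1 H
  atom 9: C, bond orders sum to 4 (valence 4) → 0 H
  atom 10: C, bond orders sum to 4 (valence 4) → 0 H
  atom 11: O, bond orders sum to 2 (valence 2) → 0 H
  atom 12: C, bond orders sum to 1 (valence 4) → 3 H
  atom 13: C, bond orders sum to 3 (valence 4) → 1 H
  atom 14: C, bond orders sum to 4 (valence 4) → 0 H
  atom 15: C, bond orders sum to 3 (valence 4) → 1 H
  atom 16: C, bond orders sum to 3 (valence 4) → 1 H
Total hydrogens: 9.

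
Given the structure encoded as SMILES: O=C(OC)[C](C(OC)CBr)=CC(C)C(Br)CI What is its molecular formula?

C11H17Br2IO3

Walk through each heavy atom and fill implicit hydrogens from standard valence (C 4, N 3, O 2, S 2, halogen 1):
  atom 1: O, bond orders sum to 2 (valence 2) → 0 H
  atom 2: C, bond orders sum to 4 (valence 4) → 0 H
  atom 3: O, bond orders sum to 2 (valence 2) → 0 H
  atom 4: C, bond orders sum to 1 (valence 4) → 3 H
  atom 5: C with explicit H count 0
  atom 6: C, bond orders sum to 3 (valence 4) → 1 H
  atom 7: O, bond orders sum to 2 (valence 2) → 0 H
  atom 8: C, bond orders sum to 1 (valence 4) → 3 H
  atom 9: C, bond orders sum to 2 (valence 4) → 2 H
  atom 10: Br (halogen, monovalent) → 0 H
  atom 11: C, bond orders sum to 3 (valence 4) → 1 H
  atom 12: C, bond orders sum to 3 (valence 4) → 1 H
  atom 13: C, bond orders sum to 1 (valence 4) → 3 H
  atom 14: C, bond orders sum to 3 (valence 4) → 1 H
  atom 15: Br (halogen, monovalent) → 0 H
  atom 16: C, bond orders sum to 2 (valence 4) → 2 H
  atom 17: I (halogen, monovalent) → 0 H
Totals → C:11, H:17, Br:2, I:1, O:3.
In Hill order: C11H17Br2IO3.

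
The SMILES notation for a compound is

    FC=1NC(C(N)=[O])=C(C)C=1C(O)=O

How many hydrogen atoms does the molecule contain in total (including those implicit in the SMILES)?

7

Walk through each heavy atom and fill implicit hydrogens from standard valence (C 4, N 3, O 2, S 2, halogen 1):
  atom 1: F (halogen, monovalent) → 0 H
  atom 2: C, bond orders sum to 4 (valence 4) → 0 H
  atom 3: N, bond orders sum to 2 (valence 3) → 1 H
  atom 4: C, bond orders sum to 4 (valence 4) → 0 H
  atom 5: C, bond orders sum to 4 (valence 4) → 0 H
  atom 6: N, bond orders sum to 1 (valence 3) → 2 H
  atom 7: O with explicit H count 0
  atom 8: C, bond orders sum to 4 (valence 4) → 0 H
  atom 9: C, bond orders sum to 1 (valence 4) → 3 H
  atom 10: C, bond orders sum to 4 (valence 4) → 0 H
  atom 11: C, bond orders sum to 4 (valence 4) → 0 H
  atom 12: O, bond orders sum to 1 (valence 2) → 1 H
  atom 13: O, bond orders sum to 2 (valence 2) → 0 H
Total hydrogens: 7.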